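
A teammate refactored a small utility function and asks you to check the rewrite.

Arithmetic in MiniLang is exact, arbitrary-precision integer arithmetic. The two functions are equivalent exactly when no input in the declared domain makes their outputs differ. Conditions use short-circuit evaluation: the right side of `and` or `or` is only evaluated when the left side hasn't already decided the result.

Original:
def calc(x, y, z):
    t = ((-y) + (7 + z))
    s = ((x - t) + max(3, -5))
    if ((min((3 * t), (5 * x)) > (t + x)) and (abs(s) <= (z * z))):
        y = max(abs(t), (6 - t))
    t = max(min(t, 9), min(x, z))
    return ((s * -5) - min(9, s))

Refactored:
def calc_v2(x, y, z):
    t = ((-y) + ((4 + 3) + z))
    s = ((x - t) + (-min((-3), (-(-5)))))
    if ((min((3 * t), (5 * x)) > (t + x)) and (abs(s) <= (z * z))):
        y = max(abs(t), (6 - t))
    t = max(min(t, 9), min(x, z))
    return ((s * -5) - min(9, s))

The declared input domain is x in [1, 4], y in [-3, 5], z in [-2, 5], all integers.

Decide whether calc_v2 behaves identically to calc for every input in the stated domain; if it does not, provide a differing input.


The two versions differ — the changes include min/max/abs usage differs, and arithmetic usage differs, and constant usage differs.
As a probe, take x=2, y=-3, z=-2: calc runs t=8, then s=-3, then ((min((3 * t), (5 * x)) > (t + x)) and (abs(s) <= (z * z))) is false, then t=8, then returns 18; calc_v2 runs t=8, then s=-3, then ((min((3 * t), (5 * x)) > (t + x)) and (abs(s) <= (z * z))) is false, then t=8, then returns 18; both end at 18.
An exhaustive pass over the 288 declared inputs shows identical outputs.
verdict: equivalent


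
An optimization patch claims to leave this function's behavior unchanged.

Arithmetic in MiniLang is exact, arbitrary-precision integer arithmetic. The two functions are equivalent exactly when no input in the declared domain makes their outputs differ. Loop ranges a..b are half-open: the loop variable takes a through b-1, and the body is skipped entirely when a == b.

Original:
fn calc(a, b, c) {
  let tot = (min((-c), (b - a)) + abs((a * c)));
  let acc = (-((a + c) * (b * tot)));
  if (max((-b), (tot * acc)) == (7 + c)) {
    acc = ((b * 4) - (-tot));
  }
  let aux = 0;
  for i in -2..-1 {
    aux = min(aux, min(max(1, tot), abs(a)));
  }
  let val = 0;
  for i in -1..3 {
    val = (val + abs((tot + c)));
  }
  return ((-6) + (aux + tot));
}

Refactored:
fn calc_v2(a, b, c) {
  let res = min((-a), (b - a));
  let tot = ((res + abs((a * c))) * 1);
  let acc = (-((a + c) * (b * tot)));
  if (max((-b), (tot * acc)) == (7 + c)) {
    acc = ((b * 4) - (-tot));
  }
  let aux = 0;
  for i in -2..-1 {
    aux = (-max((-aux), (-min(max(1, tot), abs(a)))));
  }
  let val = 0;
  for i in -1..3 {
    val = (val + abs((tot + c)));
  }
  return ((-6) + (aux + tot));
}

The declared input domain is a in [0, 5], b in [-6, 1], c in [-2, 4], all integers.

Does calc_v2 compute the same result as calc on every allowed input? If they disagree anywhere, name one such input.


On input a=0, b=-3, c=4, calc returns -10 while calc_v2 returns -9.
verdict: not equivalent; witness: a=0, b=-3, c=4


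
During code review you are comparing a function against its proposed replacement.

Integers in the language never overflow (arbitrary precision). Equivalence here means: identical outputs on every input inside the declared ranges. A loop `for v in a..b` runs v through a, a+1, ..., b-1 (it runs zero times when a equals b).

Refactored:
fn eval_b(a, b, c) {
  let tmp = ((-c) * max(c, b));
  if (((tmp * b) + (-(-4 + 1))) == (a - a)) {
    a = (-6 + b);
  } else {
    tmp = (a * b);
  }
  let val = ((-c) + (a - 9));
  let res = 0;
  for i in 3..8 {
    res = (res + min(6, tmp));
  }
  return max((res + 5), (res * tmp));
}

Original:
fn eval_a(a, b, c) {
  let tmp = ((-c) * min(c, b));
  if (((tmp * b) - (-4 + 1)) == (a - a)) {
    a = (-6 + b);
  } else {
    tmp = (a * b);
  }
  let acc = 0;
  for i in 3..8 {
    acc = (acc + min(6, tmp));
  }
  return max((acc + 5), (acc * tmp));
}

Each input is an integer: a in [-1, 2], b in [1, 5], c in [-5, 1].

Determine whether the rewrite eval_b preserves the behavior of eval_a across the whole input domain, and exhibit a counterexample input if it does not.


On input a=-1, b=3, c=-1, eval_a returns 5 while eval_b returns 45.
verdict: not equivalent; witness: a=-1, b=3, c=-1


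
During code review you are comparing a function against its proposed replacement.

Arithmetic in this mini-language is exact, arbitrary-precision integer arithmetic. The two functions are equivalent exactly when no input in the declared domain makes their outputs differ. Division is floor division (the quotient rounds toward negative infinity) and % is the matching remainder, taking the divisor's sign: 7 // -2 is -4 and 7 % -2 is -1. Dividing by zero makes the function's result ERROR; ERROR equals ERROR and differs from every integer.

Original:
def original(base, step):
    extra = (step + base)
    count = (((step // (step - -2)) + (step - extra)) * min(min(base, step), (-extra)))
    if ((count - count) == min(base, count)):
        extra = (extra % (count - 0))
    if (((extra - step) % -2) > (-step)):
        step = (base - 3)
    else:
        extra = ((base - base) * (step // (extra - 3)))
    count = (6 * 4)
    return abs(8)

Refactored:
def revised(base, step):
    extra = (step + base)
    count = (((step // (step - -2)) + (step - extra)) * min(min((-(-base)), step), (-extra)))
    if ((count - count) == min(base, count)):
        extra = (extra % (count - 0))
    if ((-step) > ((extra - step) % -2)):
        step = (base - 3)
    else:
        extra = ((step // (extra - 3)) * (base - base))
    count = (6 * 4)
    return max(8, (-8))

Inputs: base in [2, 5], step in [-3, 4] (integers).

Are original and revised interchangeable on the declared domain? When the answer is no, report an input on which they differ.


On input base=2, step=1, original returns 8 while revised returns ERROR.
verdict: not equivalent; witness: base=2, step=1


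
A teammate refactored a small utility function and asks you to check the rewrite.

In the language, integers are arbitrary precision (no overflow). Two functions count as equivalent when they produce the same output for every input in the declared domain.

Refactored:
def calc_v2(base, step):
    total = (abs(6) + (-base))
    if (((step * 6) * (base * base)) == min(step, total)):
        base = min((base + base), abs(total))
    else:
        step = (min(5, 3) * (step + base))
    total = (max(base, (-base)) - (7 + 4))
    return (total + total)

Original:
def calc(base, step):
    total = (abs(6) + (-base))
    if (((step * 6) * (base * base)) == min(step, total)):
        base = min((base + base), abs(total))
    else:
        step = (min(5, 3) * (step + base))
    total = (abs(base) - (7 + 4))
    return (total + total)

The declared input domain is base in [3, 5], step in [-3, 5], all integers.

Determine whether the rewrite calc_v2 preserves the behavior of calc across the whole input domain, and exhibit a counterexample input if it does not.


This is a faithful refactor — min/max/abs usage differs, but the computed results match everywhere.
One worked example (base=4, step=-1) — calc: total := 2 | (((step * 6) * (base * base)) == min(step, total)): false | step := 9 | total := -7 | result -14; calc_v2: total := 2 | (((step * 6) * (base * base)) == min(step, total)): false | step := 9 | total := -7 | result -14; agreement on -14.
Checked all 27 inputs in the declared domain: the outputs agree on every one.
verdict: equivalent


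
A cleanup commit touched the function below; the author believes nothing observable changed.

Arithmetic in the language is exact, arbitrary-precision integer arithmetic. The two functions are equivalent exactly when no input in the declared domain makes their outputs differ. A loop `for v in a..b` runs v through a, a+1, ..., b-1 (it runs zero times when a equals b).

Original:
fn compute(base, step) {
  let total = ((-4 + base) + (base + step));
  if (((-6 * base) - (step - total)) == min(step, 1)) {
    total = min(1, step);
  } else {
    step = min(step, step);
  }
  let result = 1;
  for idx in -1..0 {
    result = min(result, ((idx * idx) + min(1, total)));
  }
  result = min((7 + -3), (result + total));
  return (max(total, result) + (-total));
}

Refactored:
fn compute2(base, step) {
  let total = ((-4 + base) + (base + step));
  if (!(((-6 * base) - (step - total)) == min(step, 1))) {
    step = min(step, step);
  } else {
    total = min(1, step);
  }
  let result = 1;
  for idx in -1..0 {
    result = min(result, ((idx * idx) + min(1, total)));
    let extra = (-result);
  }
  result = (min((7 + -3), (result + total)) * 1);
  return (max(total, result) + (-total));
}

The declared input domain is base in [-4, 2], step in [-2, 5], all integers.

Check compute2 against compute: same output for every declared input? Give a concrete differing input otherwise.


The two versions differ — the changes include boolean connective usage differs, plus statement counts differ, plus constant usage differs, plus local variable names differ, plus arithmetic usage differs.
Tracing base=-3, step=2: compute: total = -8; (((-6 * base) - (step - total)) == min(step, 1)) -> false; step = 2; result = 1; [idx=-1]; result = -7; result = -15; return 0 | compute2: total = -8; (!(((-6 * base) - (step - total)) == min(step, 1))) -> true; step = 2; result = 1; [idx=-1]; result = -7; extra = 7; result = -15; return 0 — matching result 0.
Sweeping the whole domain (56 inputs) finds no disagreement.
verdict: equivalent


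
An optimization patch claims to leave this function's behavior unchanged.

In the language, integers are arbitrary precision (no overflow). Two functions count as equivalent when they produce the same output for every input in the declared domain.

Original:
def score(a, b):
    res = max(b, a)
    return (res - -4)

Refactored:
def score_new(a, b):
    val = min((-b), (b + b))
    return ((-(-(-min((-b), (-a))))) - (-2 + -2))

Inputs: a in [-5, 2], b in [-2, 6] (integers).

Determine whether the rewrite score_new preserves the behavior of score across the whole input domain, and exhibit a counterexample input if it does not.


Behavior is preserved: although constant usage differs; and arithmetic usage differs; and local variable names differ; and min/max/abs usage differs, the outputs never diverge.
As a probe, take a=-2, b=-1: score runs res := -1 | result 3; score_new runs val := -2 | result 3; both end at 3.
Every one of the 72 inputs gives matching results.
verdict: equivalent


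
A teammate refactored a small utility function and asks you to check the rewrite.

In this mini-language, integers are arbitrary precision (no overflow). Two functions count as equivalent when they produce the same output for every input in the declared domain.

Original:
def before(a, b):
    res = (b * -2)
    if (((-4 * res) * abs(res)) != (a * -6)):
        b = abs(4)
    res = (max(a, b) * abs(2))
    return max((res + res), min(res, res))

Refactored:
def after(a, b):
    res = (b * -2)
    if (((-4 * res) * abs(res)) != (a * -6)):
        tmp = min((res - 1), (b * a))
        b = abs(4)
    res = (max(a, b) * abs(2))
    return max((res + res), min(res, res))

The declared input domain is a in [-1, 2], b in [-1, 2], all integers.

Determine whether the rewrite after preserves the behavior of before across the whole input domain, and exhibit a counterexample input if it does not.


Equivalent — the differences include arithmetic usage differs, constant usage differs, statement counts differ, local variable names differ, min/max/abs usage differs, yet no declared input distinguishes the two.
As a probe, take a=2, b=1: before runs res=-2, then (((-4 * res) * abs(res)) != (a * -6)) is true, then b=4, then res=8, then returns 16; after runs res=-2, then (((-4 * res) * abs(res)) != (a * -6)) is true, then tmp=-3, then b=4, then res=8, then returns 16; both end at 16.
Sweeping the whole domain (16 inputs) finds no disagreement.
verdict: equivalent


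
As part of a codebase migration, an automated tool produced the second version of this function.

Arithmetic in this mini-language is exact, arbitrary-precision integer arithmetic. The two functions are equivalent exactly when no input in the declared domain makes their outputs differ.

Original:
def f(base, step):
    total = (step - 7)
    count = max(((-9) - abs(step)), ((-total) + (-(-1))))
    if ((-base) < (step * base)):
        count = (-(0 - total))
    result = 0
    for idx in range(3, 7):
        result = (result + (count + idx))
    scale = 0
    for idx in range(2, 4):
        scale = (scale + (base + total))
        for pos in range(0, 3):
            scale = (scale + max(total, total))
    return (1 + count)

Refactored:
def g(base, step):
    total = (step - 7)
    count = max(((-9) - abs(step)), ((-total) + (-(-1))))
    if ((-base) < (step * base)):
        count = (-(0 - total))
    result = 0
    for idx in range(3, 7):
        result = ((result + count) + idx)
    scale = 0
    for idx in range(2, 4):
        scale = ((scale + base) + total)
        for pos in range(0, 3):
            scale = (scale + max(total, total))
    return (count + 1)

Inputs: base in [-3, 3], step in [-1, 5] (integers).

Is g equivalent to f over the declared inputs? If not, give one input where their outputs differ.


Reading the diff, among the changes: same computation, different form.
One worked example (base=-1, step=-1) — f: total becomes -8; next count becomes 9; next ((-base) < (step * base)) evaluates to false; next result becomes 0; next at idx=3:; next result becomes 12; next at idx=4:; next result becomes 25; next at idx=5:; next result becomes 39; next at idx=6:; next result becomes 54; next scale becomes 0; next at idx=2:; next scale becomes -9; next at pos=0:; next scale becomes -17; next at pos=1:; next scale becomes -25; next at pos=2:; next scale becomes -33; next at idx=3:; next scale becomes -42; next at pos=0:; next scale becomes -50; next at pos=1:; next scale becomes -58; next at pos=2:; next scale becomes -66; next final value 10; g: total becomes -8; next count becomes 9; next ((-base) < (step * base)) evaluates to false; next result becomes 0; next at idx=3:; next result becomes 12; next at idx=4:; next result becomes 25; next at idx=5:; next result becomes 39; next at idx=6:; next result becomes 54; next scale becomes 0; next at idx=2:; next scale becomes -9; next at pos=0:; next scale becomes -17; next at pos=1:; next scale becomes -25; next at pos=2:; next scale becomes -33; next at idx=3:; next scale becomes -42; next at pos=0:; next scale becomes -50; next at pos=1:; next scale becomes -58; next at pos=2:; next scale becomes -66; next final value 10; agreement on 10.
Across all 49 domain points the two functions coincide.
verdict: equivalent


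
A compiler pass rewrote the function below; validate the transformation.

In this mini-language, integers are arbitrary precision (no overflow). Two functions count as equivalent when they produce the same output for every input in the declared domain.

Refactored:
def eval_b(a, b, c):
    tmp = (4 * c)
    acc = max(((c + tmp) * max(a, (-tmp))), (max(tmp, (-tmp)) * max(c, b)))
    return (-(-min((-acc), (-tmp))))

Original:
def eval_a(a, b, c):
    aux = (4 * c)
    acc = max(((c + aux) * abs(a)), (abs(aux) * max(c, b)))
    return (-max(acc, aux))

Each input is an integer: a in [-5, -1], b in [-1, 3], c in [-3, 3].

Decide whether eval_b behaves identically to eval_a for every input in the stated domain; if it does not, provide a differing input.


On input a=-5, b=-1, c=1, eval_a returns -25 while eval_b returns -4.
verdict: not equivalent; witness: a=-5, b=-1, c=1


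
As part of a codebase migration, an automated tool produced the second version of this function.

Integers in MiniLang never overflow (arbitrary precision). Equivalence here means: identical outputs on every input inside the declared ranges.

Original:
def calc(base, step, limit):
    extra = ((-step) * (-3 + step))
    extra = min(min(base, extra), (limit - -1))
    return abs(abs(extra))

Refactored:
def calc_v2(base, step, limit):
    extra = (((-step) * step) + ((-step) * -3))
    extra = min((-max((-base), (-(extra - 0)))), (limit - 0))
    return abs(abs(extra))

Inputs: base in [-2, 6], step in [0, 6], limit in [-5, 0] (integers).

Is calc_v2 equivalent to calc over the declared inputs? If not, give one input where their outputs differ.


Consider the input base=-2, step=0, limit=-5.
calc: extra := 0 | extra := -4 | result 4
calc_v2: extra := 0 | extra := -5 | result 5
4 and 5 differ, so these are not the same function on this domain.
verdict: not equivalent; witness: base=-2, step=0, limit=-5


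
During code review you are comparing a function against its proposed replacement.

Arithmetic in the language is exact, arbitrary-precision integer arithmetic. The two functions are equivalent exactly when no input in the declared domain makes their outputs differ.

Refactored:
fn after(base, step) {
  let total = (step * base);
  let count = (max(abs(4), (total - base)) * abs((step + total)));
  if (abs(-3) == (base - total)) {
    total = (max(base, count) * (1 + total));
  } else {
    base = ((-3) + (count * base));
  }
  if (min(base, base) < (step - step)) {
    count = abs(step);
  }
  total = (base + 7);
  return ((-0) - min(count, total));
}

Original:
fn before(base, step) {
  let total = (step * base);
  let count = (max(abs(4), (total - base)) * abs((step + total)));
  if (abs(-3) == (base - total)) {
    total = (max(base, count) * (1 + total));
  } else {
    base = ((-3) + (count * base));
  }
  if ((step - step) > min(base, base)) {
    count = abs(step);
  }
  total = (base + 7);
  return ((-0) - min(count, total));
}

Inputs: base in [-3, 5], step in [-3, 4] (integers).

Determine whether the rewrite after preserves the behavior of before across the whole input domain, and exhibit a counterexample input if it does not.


Reading the diff, among the changes: comparison usage differs.
One worked example (base=1, step=4) — before: total = 4; count = 32; (abs(-3) == (base - total)) -> false; base = 29; ((step - step) > min(base, base)) -> false; total = 36; return -32; after: total = 4; count = 32; (abs(-3) == (base - total)) -> false; base = 29; (min(base, base) < (step - step)) -> false; total = 36; return -32; agreement on -32.
Sweeping the whole domain (72 inputs) finds no disagreement.
verdict: equivalent


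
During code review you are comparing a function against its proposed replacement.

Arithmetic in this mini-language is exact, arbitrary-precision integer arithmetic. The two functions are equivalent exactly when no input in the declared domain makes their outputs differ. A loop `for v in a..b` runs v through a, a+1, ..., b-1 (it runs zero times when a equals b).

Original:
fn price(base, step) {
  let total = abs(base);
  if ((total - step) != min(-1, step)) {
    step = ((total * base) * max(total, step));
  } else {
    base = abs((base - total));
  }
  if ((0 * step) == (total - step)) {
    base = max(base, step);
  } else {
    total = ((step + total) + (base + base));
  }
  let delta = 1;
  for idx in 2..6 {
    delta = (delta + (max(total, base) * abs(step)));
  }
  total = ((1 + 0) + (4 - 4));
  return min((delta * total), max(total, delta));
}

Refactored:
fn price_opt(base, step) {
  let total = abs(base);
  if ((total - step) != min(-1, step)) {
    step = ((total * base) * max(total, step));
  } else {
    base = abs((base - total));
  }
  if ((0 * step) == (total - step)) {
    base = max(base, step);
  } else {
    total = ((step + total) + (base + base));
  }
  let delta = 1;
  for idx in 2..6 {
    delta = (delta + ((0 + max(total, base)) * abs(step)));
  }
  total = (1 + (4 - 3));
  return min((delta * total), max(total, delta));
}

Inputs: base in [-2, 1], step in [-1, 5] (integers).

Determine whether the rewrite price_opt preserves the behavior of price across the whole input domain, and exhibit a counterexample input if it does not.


Run the pair on base=-2, step=-1.
price: total=2, then ((total - step) != min(-1, step)) is true, then step=-8, then ((0 * step) == (total - step)) is false, then total=-10, then delta=1, then (idx=2), then delta=-15, then (idx=3), then delta=-31, then (idx=4), then delta=-47, then (idx=5), then delta=-63, then total=1, then returns -63
price_opt: total=2, then ((total - step) != min(-1, step)) is true, then step=-8, then ((0 * step) == (total - step)) is false, then total=-10, then delta=1, then (idx=2), then delta=-15, then (idx=3), then delta=-31, then (idx=4), then delta=-47, then (idx=5), then delta=-63, then total=2, then returns -126
-63 against -126: the behavior changed.
verdict: not equivalent; witness: base=-2, step=-1


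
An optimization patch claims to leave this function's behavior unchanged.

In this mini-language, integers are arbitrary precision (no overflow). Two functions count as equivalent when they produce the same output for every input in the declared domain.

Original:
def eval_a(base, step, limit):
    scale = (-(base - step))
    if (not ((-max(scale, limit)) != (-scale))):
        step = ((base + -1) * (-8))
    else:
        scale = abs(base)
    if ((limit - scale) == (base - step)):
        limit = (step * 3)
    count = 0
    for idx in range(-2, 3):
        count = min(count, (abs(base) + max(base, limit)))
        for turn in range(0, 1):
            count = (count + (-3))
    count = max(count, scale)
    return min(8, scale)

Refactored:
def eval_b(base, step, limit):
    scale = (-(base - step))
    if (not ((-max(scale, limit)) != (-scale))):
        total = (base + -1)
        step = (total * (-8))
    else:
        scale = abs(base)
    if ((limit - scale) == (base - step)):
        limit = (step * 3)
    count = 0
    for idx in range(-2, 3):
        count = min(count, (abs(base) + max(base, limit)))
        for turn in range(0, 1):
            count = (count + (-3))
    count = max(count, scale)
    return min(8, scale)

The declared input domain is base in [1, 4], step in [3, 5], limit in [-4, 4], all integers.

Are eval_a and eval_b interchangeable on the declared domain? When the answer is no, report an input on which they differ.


Behavior is preserved: although statement counts differ; and local variable names differ, the outputs never diverge.
As a probe, take base=3, step=4, limit=1: eval_a runs scale := 1 | (not ((-max(scale, limit)) != (-scale))): true | step := -16 | ((limit - scale) == (base - step)): false | count := 0 | iter idx=-2: | count := 0 | iter turn=0: | count := -3 | iter idx=-1: | count := -3 | iter turn=0: | count := -6 | iter idx=0: | count := -6 | iter turn=0: | count := -9 | iter idx=1: | count := -9 | iter turn=0: | count := -12 | iter idx=2: | count := -12 | iter turn=0: | count := -15 | count := 1 | result 1; eval_b runs scale := 1 | (not ((-max(scale, limit)) != (-scale))): true | total := 2 | step := -16 | ((limit - scale) == (base - step)): false | count := 0 | iter idx=-2: | count := 0 | iter turn=0: | count := -3 | iter idx=-1: | count := -3 | iter turn=0: | count := -6 | iter idx=0: | count := -6 | iter turn=0: | count := -9 | iter idx=1: | count := -9 | iter turn=0: | count := -12 | iter idx=2: | count := -12 | iter turn=0: | count := -15 | count := 1 | result 1; both end at 1.
Every one of the 108 inputs gives matching results.
verdict: equivalent


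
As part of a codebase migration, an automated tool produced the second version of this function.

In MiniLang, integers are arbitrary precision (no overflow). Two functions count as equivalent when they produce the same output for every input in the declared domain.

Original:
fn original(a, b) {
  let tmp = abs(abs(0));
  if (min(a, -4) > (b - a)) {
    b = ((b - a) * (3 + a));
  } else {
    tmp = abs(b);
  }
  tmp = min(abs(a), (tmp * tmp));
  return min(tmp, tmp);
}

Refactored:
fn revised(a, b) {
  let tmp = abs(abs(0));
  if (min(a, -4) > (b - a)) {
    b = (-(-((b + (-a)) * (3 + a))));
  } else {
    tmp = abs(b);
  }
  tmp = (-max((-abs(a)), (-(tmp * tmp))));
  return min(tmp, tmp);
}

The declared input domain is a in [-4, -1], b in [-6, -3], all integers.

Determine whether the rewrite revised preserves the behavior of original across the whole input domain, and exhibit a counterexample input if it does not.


Comparing the listings, the differences include: arithmetic usage differs; also min/max/abs usage differs.
Spot check at a=-4, b=-3 — original: tmp := 0 | (min(a, -4) > (b - a)): false | tmp := 3 | tmp := 4 | result 4. revised: tmp := 0 | (min(a, -4) > (b - a)): false | tmp := 3 | tmp := 4 | result 4. Both give 4.
Every one of the 16 inputs gives matching results.
verdict: equivalent


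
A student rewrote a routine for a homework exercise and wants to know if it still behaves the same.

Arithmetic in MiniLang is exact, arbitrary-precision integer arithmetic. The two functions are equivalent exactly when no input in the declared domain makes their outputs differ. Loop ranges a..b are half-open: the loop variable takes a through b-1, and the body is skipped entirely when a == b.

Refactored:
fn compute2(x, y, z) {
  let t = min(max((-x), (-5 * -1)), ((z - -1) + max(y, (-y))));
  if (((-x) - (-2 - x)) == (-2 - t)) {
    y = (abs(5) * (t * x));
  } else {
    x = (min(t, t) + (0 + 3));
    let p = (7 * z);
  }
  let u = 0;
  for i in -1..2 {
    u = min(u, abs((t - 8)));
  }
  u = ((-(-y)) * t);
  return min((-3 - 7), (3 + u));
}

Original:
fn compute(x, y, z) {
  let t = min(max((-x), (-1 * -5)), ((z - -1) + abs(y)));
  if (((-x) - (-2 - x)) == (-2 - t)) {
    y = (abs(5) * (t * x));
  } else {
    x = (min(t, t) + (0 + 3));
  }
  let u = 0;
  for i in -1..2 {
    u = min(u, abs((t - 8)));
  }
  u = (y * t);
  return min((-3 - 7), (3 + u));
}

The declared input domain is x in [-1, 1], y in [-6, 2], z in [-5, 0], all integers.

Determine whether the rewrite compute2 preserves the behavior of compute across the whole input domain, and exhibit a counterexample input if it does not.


Comparing the listings, the differences include: constant usage differs; also arithmetic usage differs; also local variable names differ; also min/max/abs usage differs; also statement counts differ.
Tracing x=-1, y=-1, z=-1: compute: t=1, then (((-x) - (-2 - x)) == (-2 - t)) is false, then x=4, then u=0, then (i=-1), then u=0, then (i=0), then u=0, then (i=1), then u=0, then u=-1, then returns -10 | compute2: t=1, then (((-x) - (-2 - x)) == (-2 - t)) is false, then x=4, then p=-7, then u=0, then (i=-1), then u=0, then (i=0), then u=0, then (i=1), then u=0, then u=-1, then returns -10 — matching result -10.
Sweeping the whole domain (162 inputs) finds no disagreement.
verdict: equivalent


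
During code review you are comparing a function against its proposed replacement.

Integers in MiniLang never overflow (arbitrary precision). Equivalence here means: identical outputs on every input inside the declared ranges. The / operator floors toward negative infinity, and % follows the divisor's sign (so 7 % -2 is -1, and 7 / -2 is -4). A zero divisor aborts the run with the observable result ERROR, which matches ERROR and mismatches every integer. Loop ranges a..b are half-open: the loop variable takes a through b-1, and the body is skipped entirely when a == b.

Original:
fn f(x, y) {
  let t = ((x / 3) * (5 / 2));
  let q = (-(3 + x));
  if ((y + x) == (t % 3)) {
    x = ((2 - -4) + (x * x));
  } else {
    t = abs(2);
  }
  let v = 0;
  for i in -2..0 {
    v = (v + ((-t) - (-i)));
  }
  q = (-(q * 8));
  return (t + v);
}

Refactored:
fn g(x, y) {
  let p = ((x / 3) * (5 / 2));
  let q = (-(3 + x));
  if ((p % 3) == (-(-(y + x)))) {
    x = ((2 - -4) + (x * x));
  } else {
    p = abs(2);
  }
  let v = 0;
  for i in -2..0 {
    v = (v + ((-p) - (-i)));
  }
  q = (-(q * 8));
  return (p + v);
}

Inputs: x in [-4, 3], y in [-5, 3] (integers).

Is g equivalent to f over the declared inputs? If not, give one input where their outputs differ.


Side by side, the visible changes include: local variable names differ.
Tracing x=3, y=1: f: t=2, then q=-6, then ((y + x) == (t % 3)) is false, then t=2, then v=0, then (i=-2), then v=-4, then (i=-1), then v=-7, then q=48, then returns -5 | g: p=2, then q=-6, then ((p % 3) == (-(-(y + x)))) is false, then p=2, then v=0, then (i=-2), then v=-4, then (i=-1), then v=-7, then q=48, then returns -5 — matching result -5.
Across all 72 domain points the two functions coincide.
verdict: equivalent


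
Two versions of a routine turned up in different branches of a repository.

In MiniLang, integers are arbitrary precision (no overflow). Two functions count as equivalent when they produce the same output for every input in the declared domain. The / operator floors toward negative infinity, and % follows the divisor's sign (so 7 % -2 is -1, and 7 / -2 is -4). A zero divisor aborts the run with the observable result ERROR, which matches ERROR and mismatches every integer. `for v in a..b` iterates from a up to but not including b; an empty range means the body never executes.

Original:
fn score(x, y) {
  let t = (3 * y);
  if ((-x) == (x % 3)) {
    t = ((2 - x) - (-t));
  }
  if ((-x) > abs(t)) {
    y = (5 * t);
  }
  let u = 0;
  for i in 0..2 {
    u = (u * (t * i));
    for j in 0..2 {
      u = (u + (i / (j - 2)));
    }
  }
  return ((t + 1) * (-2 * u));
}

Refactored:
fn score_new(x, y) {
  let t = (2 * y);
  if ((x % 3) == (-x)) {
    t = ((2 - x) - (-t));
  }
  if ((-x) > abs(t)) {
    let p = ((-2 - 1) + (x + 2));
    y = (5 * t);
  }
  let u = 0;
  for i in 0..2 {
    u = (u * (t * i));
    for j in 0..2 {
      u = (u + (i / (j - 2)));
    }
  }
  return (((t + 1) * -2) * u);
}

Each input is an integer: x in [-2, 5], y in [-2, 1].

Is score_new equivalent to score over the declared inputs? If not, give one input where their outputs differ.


These are not equivalent — on x=-2, y=-2 the outputs split (-20 vs -12).
score: t = -6; ((-x) == (x % 3)) -> false; ((-x) > abs(t)) -> false; u = 0; [i=0]; u = 0; [j=0]; u = 0; [j=1]; u = 0; [i=1]; u = 0; [j=0]; u = -1; [j=1]; u = -2; return -20
score_new: t = -4; ((x % 3) == (-x)) -> false; ((-x) > abs(t)) -> false; u = 0; [i=0]; u = 0; [j=0]; u = 0; [j=1]; u = 0; [i=1]; u = 0; [j=0]; u = -1; [j=1]; u = -2; return -12
verdict: not equivalent; witness: x=-2, y=-2


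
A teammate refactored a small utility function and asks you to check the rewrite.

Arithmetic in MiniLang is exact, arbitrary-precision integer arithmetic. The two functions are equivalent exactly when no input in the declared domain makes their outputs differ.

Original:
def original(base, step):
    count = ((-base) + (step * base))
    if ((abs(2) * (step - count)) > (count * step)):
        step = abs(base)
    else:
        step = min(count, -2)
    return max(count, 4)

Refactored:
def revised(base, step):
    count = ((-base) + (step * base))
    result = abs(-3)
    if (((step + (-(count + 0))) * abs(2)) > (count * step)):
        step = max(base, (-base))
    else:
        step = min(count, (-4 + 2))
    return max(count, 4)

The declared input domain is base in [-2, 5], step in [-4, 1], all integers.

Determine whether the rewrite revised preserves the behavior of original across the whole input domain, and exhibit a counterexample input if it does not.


The two are interchangeable: statement counts differ, plus arithmetic usage differs, plus min/max/abs usage differs, plus local variable names differ, plus constant usage differs, and every declared input agrees.
Tracing base=0, step=0: original: count=0, then ((abs(2) * (step - count)) > (count * step)) is false, then step=-2, then returns 4 | revised: count=0, then result=3, then (((step + (-(count + 0))) * abs(2)) > (count * step)) is false, then step=-2, then returns 4 — matching result 4.
Sweeping the whole domain (48 inputs) finds no disagreement.
verdict: equivalent


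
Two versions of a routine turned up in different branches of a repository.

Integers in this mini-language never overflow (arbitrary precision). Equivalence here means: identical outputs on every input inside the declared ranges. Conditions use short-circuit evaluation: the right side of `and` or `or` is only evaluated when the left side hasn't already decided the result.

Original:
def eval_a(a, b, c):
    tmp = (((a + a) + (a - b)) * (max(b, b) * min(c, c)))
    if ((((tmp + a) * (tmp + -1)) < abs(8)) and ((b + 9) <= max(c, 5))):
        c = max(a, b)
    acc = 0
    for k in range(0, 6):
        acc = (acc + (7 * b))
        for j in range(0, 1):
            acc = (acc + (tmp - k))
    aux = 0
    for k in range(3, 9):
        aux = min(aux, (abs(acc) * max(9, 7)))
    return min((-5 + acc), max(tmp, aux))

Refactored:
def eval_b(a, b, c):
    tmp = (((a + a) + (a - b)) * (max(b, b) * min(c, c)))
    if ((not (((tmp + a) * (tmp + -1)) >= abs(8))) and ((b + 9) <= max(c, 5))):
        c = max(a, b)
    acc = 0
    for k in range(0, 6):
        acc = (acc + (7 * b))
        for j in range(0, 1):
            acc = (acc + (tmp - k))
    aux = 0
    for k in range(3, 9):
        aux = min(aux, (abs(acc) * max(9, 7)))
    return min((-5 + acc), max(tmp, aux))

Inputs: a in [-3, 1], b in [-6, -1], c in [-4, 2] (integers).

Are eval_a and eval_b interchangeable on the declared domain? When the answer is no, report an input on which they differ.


The two are interchangeable: comparison usage differs; also boolean connective usage differs, and every declared input agrees.
As a probe, take a=-1, b=-2, c=0: eval_a runs tmp = 0; ((((tmp + a) * (tmp + -1)) < abs(8)) and ((b + 9) <= max(c, 5))) -> false; acc = 0; [k=0]; acc = -14; [j=0]; acc = -14; [k=1]; acc = -28; [j=0]; acc = -29; [k=2]; acc = -43; [j=0]; acc = -45; [k=3]; acc = -59; [j=0]; acc = -62; [k=4]; acc = -76; [j=0]; acc = -80; [k=5]; acc = -94; [j=0]; acc = -99; aux = 0; [k=3]; aux = 0; [k=4]; aux = 0; [k=5]; aux = 0; [k=6]; aux = 0; [k=7]; aux = 0; [k=8]; aux = 0; return -104; eval_b runs tmp = 0; ((not (((tmp + a) * (tmp + -1)) >= abs(8))) and ((b + 9) <= max(c, 5))) -> false; acc = 0; [k=0]; acc = -14; [j=0]; acc = -14; [k=1]; acc = -28; [j=0]; acc = -29; [k=2]; acc = -43; [j=0]; acc = -45; [k=3]; acc = -59; [j=0]; acc = -62; [k=4]; acc = -76; [j=0]; acc = -80; [k=5]; acc = -94; [j=0]; acc = -99; aux = 0; [k=3]; aux = 0; [k=4]; aux = 0; [k=5]; aux = 0; [k=6]; aux = 0; [k=7]; aux = 0; [k=8]; aux = 0; return -104; both end at -104.
Checked all 210 inputs in the declared domain: the outputs agree on every one.
verdict: equivalent


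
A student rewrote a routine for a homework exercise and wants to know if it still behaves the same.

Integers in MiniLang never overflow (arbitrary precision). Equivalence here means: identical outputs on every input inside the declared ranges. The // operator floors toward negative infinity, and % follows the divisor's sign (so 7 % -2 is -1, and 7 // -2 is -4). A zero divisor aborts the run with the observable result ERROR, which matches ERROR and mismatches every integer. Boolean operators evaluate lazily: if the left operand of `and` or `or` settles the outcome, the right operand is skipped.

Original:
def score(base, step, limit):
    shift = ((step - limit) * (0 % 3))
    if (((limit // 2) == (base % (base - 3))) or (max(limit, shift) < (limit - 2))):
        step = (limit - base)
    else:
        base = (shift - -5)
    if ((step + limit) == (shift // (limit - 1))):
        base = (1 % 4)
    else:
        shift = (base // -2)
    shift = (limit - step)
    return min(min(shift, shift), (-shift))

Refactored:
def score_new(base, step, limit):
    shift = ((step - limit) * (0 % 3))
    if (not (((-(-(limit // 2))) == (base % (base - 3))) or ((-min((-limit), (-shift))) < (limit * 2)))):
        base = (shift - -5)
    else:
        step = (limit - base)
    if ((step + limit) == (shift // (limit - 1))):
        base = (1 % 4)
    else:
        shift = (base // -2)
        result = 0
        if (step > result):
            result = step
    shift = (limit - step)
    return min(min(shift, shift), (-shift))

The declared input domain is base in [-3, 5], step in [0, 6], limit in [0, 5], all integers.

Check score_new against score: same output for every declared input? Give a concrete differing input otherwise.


These are not equivalent — on base=-3, step=0, limit=2 the outputs split (-2 vs -3).
score: shift=0, then (((limit // 2) == (base % (base - 3))) or (max(limit, shift) < (limit - 2))) is false, then base=5, then ((step + limit) == (shift // (limit - 1))) is false, then shift=-3, then shift=2, then returns -2
score_new: shift=0, then (not (((-(-(limit // 2))) == (base % (base - 3))) or ((-min((-limit), (-shift))) < (limit * 2)))) is false, then step=5, then ((step + limit) == (shift // (limit - 1))) is false, then shift=1, then result=0, then (step > result) is true, then result=5, then shift=-3, then returns -3
verdict: not equivalent; witness: base=-3, step=0, limit=2


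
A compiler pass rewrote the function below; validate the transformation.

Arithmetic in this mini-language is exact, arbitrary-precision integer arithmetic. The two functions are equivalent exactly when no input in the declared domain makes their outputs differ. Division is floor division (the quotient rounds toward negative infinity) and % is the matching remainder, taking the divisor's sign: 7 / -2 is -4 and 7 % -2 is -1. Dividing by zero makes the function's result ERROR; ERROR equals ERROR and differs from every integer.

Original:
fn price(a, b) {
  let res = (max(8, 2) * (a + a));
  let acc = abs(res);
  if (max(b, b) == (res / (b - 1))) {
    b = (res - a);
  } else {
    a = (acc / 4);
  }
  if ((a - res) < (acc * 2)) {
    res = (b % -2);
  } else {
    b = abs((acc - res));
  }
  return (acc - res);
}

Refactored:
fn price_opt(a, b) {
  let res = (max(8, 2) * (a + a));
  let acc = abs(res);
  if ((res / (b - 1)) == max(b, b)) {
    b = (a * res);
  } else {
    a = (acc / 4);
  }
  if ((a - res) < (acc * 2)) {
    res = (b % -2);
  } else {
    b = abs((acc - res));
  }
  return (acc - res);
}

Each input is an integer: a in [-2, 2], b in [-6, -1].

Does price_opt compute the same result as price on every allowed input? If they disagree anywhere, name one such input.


There is a counterexample at a=1, b=-4: 17 on one side, 16 on the other.
price: res=16, then acc=16, then (max(b, b) == (res / (b - 1))) is true, then b=15, then ((a - res) < (acc * 2)) is true, then res=-1, then returns 17
price_opt: res=16, then acc=16, then ((res / (b - 1)) == max(b, b)) is true, then b=16, then ((a - res) < (acc * 2)) is true, then res=0, then returns 16
verdict: not equivalent; witness: a=1, b=-4


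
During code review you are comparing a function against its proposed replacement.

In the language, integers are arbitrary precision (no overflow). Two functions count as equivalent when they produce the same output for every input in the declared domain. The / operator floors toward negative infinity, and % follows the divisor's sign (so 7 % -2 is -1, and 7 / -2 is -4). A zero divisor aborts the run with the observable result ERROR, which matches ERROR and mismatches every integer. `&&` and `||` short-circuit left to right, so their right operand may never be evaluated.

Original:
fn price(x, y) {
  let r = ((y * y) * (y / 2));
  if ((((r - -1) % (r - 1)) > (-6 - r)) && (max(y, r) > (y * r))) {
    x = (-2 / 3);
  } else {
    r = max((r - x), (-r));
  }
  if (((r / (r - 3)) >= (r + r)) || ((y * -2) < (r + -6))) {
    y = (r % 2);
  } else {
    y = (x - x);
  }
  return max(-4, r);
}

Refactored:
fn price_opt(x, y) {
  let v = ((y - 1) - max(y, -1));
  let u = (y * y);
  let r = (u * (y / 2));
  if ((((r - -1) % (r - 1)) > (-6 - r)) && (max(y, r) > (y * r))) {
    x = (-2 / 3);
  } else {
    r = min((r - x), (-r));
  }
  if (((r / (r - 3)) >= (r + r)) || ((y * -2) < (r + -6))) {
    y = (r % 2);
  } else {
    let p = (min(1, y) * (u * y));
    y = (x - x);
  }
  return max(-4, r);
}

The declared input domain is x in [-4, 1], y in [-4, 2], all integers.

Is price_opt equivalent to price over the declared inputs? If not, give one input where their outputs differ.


x=-4, y=-4 yields 32 from price but -4 from price_opt.
verdict: not equivalent; witness: x=-4, y=-4


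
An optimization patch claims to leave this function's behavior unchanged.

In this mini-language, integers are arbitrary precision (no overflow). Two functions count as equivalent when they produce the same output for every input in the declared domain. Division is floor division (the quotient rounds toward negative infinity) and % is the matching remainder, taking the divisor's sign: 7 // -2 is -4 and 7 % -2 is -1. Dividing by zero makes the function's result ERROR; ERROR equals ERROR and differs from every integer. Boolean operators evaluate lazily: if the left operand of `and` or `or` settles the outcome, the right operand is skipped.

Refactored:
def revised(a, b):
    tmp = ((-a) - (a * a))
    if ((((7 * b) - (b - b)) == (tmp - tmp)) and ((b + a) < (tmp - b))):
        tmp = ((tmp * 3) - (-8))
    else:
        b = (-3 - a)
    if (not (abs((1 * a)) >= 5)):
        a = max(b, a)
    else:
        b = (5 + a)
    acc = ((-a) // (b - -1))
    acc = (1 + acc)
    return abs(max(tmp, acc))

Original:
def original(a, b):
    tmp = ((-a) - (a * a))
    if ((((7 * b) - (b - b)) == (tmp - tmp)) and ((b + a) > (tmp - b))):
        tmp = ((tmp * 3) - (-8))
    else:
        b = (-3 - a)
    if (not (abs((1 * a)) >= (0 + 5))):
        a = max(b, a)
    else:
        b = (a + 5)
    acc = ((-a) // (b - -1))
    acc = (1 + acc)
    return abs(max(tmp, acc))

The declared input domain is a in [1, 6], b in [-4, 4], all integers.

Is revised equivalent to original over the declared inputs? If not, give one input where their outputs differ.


Consider the input a=1, b=0.
original: tmp becomes -2; next ((((7 * b) - (b - b)) == (tmp - tmp)) and ((b + a) > (tmp - b))) evaluates to true; next tmp becomes 2; next (not (abs((1 * a)) >= (0 + 5))) evaluates to true; next a becomes 1; next acc becomes -1; next acc becomes 0; next final value 2
revised: tmp becomes -2; next ((((7 * b) - (b - b)) == (tmp - tmp)) and ((b + a) < (tmp - b))) evaluates to false; next b becomes -4; next (not (abs((1 * a)) >= 5)) evaluates to true; next a becomes 1; next acc becomes 0; next acc becomes 1; next final value 1
2 and 1 differ, so these are not the same function on this domain.
verdict: not equivalent; witness: a=1, b=0
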